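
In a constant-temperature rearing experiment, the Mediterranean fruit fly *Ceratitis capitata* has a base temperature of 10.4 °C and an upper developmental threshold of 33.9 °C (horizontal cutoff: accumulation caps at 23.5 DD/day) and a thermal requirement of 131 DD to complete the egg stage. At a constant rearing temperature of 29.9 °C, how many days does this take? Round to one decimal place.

Daily accumulation = 29.9 − 10.4 = 19.5 DD/day.
Duration = 131 / 19.5 = 6.718 ≈ 6.7 days.

6.7 days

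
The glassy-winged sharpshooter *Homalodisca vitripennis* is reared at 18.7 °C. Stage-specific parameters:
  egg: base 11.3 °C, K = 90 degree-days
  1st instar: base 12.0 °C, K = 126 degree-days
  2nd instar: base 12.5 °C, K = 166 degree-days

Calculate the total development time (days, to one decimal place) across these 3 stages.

egg: 90 / (18.7 − 11.3) = 90 / 7.4 = 12.162 d.
1st instar: 126 / (18.7 − 12.0) = 126 / 6.7 = 18.806 d.
2nd instar: 166 / (18.7 − 12.5) = 166 / 6.2 = 26.774 d.
Sum = 57.742 ≈ 57.7 days.

57.7 days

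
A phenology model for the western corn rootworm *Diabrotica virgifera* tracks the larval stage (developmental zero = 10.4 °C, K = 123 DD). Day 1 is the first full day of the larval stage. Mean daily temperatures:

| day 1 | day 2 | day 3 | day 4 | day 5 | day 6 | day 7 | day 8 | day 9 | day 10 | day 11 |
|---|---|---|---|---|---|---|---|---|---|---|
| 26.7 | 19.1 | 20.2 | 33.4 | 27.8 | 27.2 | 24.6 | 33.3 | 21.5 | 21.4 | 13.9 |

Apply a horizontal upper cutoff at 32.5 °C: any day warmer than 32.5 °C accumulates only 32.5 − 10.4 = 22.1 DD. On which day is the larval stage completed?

Daily DD above 10.4 °C (capped at 22.1): 16.3, 8.7, 9.8, 22.1, 17.4, 16.8, 14.2, 22.1, 11.1, 11.0, 3.5.
Cumulative: 16.3, 25.0, 34.8, 56.9, 74.3, 91.1, 105.3, 127.4, 138.5, 149.5, 153.0.
The total first reaches 123 DD on day 8.

day 8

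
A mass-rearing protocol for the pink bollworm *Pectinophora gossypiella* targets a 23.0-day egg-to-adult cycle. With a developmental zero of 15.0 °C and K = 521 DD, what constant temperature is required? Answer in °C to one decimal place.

37.7 °C

Required daily accumulation = 521 / 23.0 = 22.652 DD/day.
T = T_base + 22.652 = 15.0 + 22.652 = 37.652 ≈ 37.7 °C.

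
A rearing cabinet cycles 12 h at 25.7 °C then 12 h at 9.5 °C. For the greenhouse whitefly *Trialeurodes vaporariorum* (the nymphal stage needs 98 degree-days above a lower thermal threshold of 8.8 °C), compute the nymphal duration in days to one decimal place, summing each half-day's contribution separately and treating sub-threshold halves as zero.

Day half: max(0, 25.7 − 8.8) × 0.5 = 16.9 × 0.5 = 8.45 DD.
Night half: max(0, 9.5 − 8.8) × 0.5 = 0.7 × 0.5 = 0.35 DD.
Per 24 h: 8.80 DD/day.
Duration = 98 / 8.80 = 11.136 ≈ 11.1 days.

11.1 days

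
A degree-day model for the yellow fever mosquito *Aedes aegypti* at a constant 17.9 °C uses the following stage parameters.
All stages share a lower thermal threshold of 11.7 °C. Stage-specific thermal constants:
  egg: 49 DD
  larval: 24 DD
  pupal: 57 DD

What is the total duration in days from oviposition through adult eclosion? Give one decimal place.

Daily accumulation at 17.9 °C = 17.9 − 11.7 = 6.2 DD/day.
Total K = 49 + 24 + 57 = 130 DD.
Total duration = 130 / 6.2 = 20.968 ≈ 21.0 days.

21.0 days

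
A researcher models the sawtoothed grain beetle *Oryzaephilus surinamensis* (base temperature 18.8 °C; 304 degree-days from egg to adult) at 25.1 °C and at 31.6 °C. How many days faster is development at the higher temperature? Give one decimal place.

24.5 days

At 25.1 °C: 304 / (25.1 − 18.8) = 304 / 6.3 = 48.254 d.
At 31.6 °C: 304 / (31.6 − 18.8) = 304 / 12.8 = 23.750 d.
Difference = |48.254 − 23.750| = 24.504 ≈ 24.5 days.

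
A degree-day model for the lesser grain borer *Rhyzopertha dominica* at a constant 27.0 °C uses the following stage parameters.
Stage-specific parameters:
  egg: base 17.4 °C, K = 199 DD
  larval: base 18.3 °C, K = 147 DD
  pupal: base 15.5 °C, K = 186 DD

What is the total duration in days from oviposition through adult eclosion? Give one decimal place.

egg: 199 / (27.0 − 17.4) = 199 / 9.6 = 20.729 d.
larval: 147 / (27.0 − 18.3) = 147 / 8.7 = 16.897 d.
pupal: 186 / (27.0 − 15.5) = 186 / 11.5 = 16.174 d.
Sum = 53.800 ≈ 53.8 days.

53.8 days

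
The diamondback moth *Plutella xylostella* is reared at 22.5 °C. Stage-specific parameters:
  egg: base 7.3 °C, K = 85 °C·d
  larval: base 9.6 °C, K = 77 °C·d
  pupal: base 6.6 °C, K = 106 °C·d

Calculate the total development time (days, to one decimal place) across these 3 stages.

egg: 85 / (22.5 − 7.3) = 85 / 15.2 = 5.592 d.
larval: 77 / (22.5 − 9.6) = 77 / 12.9 = 5.969 d.
pupal: 106 / (22.5 − 6.6) = 106 / 15.9 = 6.667 d.
Sum = 18.228 ≈ 18.2 days.

18.2 days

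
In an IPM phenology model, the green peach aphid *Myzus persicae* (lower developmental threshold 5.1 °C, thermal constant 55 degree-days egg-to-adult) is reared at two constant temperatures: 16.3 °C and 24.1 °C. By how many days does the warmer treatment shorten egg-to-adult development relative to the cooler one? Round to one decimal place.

At 16.3 °C: 55 / (16.3 − 5.1) = 55 / 11.2 = 4.911 d.
At 24.1 °C: 55 / (24.1 − 5.1) = 55 / 19.0 = 2.895 d.
Difference = |4.911 − 2.895| = 2.016 ≈ 2.0 days.

2.0 days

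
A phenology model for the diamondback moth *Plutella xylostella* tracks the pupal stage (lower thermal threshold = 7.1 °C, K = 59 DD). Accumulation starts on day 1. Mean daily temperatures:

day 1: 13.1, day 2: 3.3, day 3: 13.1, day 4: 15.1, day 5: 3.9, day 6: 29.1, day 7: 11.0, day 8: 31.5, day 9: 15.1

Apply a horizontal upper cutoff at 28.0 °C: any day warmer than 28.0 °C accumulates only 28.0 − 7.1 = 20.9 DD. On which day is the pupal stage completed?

Daily DD above 7.1 °C (capped at 20.9): 6.0, 0.0, 6.0, 8.0, 0.0, 20.9, 3.9, 20.9, 8.0.
Cumulative: 6.0, 6.0, 12.0, 20.0, 20.0, 40.9, 44.8, 65.7, 73.7.
The total first reaches 59 DD on day 8.

day 8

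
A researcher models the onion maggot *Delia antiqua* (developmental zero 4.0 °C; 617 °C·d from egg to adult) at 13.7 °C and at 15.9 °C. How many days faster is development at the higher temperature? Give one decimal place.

11.8 days

At 13.7 °C: 617 / (13.7 − 4.0) = 617 / 9.7 = 63.608 d.
At 15.9 °C: 617 / (15.9 − 4.0) = 617 / 11.9 = 51.849 d.
Difference = |63.608 − 51.849| = 11.760 ≈ 11.8 days.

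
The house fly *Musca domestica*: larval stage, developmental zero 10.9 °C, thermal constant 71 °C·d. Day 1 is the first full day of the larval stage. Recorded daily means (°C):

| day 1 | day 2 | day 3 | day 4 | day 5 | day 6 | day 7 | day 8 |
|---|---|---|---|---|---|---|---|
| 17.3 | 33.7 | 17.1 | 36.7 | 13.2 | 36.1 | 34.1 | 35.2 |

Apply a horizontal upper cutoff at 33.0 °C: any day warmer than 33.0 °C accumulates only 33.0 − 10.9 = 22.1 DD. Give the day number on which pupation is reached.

day 6

Daily DD above 10.9 °C (capped at 22.1): 6.4, 22.1, 6.2, 22.1, 2.3, 22.1, 22.1, 22.1.
Cumulative: 6.4, 28.5, 34.7, 56.8, 59.1, 81.2, 103.3, 125.4.
The total first reaches 71 DD on day 6.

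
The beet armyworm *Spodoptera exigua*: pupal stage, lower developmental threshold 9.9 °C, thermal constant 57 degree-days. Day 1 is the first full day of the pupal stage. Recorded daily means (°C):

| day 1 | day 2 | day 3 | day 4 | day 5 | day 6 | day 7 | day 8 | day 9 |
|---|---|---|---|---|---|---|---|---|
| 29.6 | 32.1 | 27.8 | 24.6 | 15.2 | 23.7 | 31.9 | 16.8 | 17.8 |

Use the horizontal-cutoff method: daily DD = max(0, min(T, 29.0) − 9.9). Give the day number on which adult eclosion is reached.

Daily DD above 9.9 °C (capped at 19.1): 19.1, 19.1, 17.9, 14.7, 5.3, 13.8, 19.1, 6.9, 7.9.
Cumulative: 19.1, 38.2, 56.1, 70.8, 76.1, 89.9, 109.0, 115.9, 123.8.
The total first reaches 57 DD on day 4.

day 4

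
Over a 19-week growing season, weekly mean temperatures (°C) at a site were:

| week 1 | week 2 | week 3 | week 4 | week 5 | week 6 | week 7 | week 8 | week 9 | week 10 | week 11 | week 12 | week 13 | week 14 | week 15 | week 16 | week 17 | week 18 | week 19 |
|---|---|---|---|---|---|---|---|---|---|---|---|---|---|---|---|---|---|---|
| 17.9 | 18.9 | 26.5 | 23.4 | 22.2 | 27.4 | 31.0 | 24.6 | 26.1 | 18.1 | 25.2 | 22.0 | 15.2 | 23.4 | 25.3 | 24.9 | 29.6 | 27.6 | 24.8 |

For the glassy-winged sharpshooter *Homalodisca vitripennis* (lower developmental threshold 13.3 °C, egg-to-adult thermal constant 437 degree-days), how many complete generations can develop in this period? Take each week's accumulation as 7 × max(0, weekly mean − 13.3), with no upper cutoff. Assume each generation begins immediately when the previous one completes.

Weekly DD (7 × max(0, T̄ − 13.3)): 32.2, 39.2, 92.4, 70.7, 62.3, 98.7, 123.9, 79.1, 89.6, 33.6, 83.3, 60.9, 13.3, 70.7, 84.0, 81.2, 114.1, 100.1, 80.5.
Season total = 1409.8 DD.
Complete generations = ⌊1409.8 / 437⌋ = 3.

3 generations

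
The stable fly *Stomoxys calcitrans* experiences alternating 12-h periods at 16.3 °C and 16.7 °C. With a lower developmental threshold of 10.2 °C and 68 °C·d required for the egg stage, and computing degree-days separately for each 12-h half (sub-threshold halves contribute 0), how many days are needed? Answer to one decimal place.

Day half: max(0, 16.3 − 10.2) × 0.5 = 6.1 × 0.5 = 3.05 DD.
Night half: max(0, 16.7 − 10.2) × 0.5 = 6.5 × 0.5 = 3.25 DD.
Per 24 h: 6.30 DD/day.
Duration = 68 / 6.30 = 10.794 ≈ 10.8 days.

10.8 days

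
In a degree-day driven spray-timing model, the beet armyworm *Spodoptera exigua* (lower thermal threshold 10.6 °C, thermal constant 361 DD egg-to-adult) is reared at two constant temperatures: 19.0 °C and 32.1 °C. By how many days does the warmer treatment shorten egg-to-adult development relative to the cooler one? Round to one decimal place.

At 19.0 °C: 361 / (19.0 − 10.6) = 361 / 8.4 = 42.976 d.
At 32.1 °C: 361 / (32.1 − 10.6) = 361 / 21.5 = 16.791 d.
Difference = |42.976 − 16.791| = 26.185 ≈ 26.2 days.

26.2 days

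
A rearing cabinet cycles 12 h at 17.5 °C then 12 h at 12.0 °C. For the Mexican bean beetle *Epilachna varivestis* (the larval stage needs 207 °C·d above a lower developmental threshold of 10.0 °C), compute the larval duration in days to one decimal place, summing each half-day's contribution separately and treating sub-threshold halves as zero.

43.6 days

Day half: max(0, 17.5 − 10.0) × 0.5 = 7.5 × 0.5 = 3.75 DD.
Night half: max(0, 12.0 − 10.0) × 0.5 = 2.0 × 0.5 = 1.00 DD.
Per 24 h: 4.75 DD/day.
Duration = 207 / 4.75 = 43.579 ≈ 43.6 days.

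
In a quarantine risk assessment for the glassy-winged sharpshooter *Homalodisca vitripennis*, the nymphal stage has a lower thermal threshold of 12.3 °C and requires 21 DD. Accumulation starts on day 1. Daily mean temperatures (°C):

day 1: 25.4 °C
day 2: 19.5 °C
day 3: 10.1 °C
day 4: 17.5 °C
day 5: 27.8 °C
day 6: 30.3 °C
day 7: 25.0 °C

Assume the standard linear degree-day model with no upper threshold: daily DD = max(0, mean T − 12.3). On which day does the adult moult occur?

Daily DD above 12.3 °C: 13.1, 7.2, 0.0, 5.2, 15.5, 18.0, 12.7.
Cumulative: 13.1, 20.3, 20.3, 25.5, 41.0, 59.0, 71.7.
The total first reaches 21 DD on day 4.

day 4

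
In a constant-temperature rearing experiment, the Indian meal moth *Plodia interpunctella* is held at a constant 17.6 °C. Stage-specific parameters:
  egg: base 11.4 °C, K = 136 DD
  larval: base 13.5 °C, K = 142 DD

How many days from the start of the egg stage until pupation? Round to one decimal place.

egg: 136 / (17.6 − 11.4) = 136 / 6.2 = 21.935 d.
larval: 142 / (17.6 − 13.5) = 142 / 4.1 = 34.634 d.
Sum = 56.570 ≈ 56.6 days.

56.6 days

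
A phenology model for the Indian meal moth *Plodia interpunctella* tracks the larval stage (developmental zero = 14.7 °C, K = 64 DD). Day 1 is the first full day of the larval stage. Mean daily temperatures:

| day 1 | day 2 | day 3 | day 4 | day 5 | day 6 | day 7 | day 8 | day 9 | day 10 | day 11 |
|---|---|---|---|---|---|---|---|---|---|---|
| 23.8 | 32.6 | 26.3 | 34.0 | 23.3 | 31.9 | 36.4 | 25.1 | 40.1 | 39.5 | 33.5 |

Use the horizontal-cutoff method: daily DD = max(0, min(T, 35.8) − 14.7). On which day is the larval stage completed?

Daily DD above 14.7 °C (capped at 21.1): 9.1, 17.9, 11.6, 19.3, 8.6, 17.2, 21.1, 10.4, 21.1, 21.1, 18.8.
Cumulative: 9.1, 27.0, 38.6, 57.9, 66.5, 83.7, 104.8, 115.2, 136.3, 157.4, 176.2.
The total first reaches 64 DD on day 5.

day 5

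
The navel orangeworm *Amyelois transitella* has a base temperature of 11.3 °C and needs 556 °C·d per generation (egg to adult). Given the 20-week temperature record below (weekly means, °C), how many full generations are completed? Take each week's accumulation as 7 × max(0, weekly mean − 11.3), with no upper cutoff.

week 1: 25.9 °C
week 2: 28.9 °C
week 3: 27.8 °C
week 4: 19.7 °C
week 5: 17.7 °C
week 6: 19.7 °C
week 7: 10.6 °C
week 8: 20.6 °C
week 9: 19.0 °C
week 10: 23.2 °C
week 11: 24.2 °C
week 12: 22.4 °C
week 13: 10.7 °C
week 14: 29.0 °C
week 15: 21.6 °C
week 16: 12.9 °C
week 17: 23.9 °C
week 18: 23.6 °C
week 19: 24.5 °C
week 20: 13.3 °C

Weekly DD (7 × max(0, T̄ − 11.3)): 102.2, 123.2, 115.5, 58.8, 44.8, 58.8, 0.0, 65.1, 53.9, 83.3, 90.3, 77.7, 0.0, 123.9, 72.1, 11.2, 88.2, 86.1, 92.4, 14.0.
Season total = 1361.5 DD.
Complete generations = ⌊1361.5 / 556⌋ = 2.

2 generations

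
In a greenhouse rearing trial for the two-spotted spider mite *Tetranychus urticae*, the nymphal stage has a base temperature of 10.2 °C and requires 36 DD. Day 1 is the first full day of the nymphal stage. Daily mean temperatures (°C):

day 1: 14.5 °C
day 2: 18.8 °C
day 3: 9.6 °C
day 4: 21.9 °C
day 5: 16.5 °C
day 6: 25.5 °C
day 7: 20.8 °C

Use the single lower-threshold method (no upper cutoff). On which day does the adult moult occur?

day 6

Daily DD above 10.2 °C: 4.3, 8.6, 0.0, 11.7, 6.3, 15.3, 10.6.
Cumulative: 4.3, 12.9, 12.9, 24.6, 30.9, 46.2, 56.8.
The total first reaches 36 DD on day 6.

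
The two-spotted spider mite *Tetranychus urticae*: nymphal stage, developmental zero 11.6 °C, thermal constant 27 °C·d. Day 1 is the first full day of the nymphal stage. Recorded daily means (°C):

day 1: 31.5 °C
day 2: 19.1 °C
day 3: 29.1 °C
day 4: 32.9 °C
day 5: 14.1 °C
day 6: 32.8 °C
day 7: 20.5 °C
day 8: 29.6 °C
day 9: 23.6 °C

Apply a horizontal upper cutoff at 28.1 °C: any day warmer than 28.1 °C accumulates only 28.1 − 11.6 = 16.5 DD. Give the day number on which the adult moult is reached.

day 3

Daily DD above 11.6 °C (capped at 16.5): 16.5, 7.5, 16.5, 16.5, 2.5, 16.5, 8.9, 16.5, 12.0.
Cumulative: 16.5, 24.0, 40.5, 57.0, 59.5, 76.0, 84.9, 101.4, 113.4.
The total first reaches 27 DD on day 3.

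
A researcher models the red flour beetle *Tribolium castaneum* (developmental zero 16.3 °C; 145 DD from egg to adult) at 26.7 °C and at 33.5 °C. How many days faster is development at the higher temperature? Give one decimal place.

At 26.7 °C: 145 / (26.7 − 16.3) = 145 / 10.4 = 13.942 d.
At 33.5 °C: 145 / (33.5 − 16.3) = 145 / 17.2 = 8.430 d.
Difference = |13.942 − 8.430| = 5.512 ≈ 5.5 days.

5.5 days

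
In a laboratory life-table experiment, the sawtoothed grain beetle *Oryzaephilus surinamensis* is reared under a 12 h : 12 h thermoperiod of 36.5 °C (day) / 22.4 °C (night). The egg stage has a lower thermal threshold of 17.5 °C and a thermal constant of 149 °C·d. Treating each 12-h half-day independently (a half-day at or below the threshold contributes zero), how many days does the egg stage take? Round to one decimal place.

12.5 days

Day half: max(0, 36.5 − 17.5) × 0.5 = 19.0 × 0.5 = 9.50 DD.
Night half: max(0, 22.4 − 17.5) × 0.5 = 4.9 × 0.5 = 2.45 DD.
Per 24 h: 11.95 DD/day.
Duration = 149 / 11.95 = 12.469 ≈ 12.5 days.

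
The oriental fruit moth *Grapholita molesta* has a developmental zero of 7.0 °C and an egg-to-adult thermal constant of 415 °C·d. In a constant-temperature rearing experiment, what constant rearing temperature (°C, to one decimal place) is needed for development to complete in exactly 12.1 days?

41.3 °C

Required daily accumulation = 415 / 12.1 = 34.298 DD/day.
T = T_base + 34.298 = 7.0 + 34.298 = 41.298 ≈ 41.3 °C.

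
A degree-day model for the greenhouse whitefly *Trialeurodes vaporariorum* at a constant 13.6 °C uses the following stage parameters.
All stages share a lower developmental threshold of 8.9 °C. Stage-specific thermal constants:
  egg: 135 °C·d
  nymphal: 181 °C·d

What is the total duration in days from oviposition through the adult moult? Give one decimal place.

67.2 days

Daily accumulation at 13.6 °C = 13.6 − 8.9 = 4.7 DD/day.
Total K = 135 + 181 = 316 DD.
Total duration = 316 / 4.7 = 67.234 ≈ 67.2 days.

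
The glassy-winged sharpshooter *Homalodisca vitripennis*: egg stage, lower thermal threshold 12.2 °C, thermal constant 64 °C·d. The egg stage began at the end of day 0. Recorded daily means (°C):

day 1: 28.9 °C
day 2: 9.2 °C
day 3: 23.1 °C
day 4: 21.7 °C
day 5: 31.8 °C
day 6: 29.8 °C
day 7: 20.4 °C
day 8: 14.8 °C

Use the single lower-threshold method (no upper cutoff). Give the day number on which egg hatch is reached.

day 6

Daily DD above 12.2 °C: 16.7, 0.0, 10.9, 9.5, 19.6, 17.6, 8.2, 2.6.
Cumulative: 16.7, 16.7, 27.6, 37.1, 56.7, 74.3, 82.5, 85.1.
The total first reaches 64 DD on day 6.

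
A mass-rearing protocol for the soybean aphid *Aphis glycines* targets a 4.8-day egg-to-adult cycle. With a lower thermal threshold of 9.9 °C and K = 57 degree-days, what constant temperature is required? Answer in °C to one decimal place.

21.8 °C

Required daily accumulation = 57 / 4.8 = 11.875 DD/day.
T = T_base + 11.875 = 9.9 + 11.875 = 21.775 ≈ 21.8 °C.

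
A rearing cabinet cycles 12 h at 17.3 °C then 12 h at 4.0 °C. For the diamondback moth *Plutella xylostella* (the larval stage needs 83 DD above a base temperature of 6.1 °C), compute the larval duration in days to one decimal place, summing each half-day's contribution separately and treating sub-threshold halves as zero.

14.8 days

Day half: max(0, 17.3 − 6.1) × 0.5 = 11.2 × 0.5 = 5.60 DD.
Night half: max(0, 4.0 − 6.1) × 0.5 = 0.0 × 0.5 = 0.00 DD.
Per 24 h: 5.60 DD/day.
Duration = 83 / 5.60 = 14.821 ≈ 14.8 days.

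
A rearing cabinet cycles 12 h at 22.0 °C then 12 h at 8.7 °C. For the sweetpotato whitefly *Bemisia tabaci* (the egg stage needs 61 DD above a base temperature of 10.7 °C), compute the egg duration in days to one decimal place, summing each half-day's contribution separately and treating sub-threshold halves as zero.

10.8 days

Day half: max(0, 22.0 − 10.7) × 0.5 = 11.3 × 0.5 = 5.65 DD.
Night half: max(0, 8.7 − 10.7) × 0.5 = 0.0 × 0.5 = 0.00 DD.
Per 24 h: 5.65 DD/day.
Duration = 61 / 5.65 = 10.796 ≈ 10.8 days.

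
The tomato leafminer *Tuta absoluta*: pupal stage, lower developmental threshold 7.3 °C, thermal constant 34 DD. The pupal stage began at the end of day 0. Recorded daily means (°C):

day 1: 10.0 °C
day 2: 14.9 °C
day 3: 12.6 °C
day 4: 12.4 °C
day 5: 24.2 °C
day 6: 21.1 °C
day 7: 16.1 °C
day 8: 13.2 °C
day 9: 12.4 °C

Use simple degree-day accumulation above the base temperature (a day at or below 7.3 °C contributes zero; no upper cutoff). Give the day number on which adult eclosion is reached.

Daily DD above 7.3 °C: 2.7, 7.6, 5.3, 5.1, 16.9, 13.8, 8.8, 5.9, 5.1.
Cumulative: 2.7, 10.3, 15.6, 20.7, 37.6, 51.4, 60.2, 66.1, 71.2.
The total first reaches 34 DD on day 5.

day 5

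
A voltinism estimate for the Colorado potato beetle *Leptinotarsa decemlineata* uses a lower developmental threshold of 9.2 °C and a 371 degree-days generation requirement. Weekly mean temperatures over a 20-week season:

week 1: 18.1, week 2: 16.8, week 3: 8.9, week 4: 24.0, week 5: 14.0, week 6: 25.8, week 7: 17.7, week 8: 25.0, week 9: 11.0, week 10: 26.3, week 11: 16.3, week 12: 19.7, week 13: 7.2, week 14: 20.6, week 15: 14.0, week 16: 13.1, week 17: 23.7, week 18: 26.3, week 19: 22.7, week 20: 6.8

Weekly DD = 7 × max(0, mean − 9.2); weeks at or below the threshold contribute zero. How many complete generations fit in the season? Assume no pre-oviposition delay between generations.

3 generations

Weekly DD (7 × max(0, T̄ − 9.2)): 62.3, 53.2, 0.0, 103.6, 33.6, 116.2, 59.5, 110.6, 12.6, 119.7, 49.7, 73.5, 0.0, 79.8, 33.6, 27.3, 101.5, 119.7, 94.5, 0.0.
Season total = 1250.9 DD.
Complete generations = ⌊1250.9 / 371⌋ = 3.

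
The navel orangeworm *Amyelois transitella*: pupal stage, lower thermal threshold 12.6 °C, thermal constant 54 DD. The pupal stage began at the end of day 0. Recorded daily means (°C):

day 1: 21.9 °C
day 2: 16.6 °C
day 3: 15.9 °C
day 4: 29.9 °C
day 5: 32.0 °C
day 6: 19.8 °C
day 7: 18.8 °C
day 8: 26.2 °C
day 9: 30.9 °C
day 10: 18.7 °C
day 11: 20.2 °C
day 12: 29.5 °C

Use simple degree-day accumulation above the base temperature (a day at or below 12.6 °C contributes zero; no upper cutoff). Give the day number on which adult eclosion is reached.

day 6

Daily DD above 12.6 °C: 9.3, 4.0, 3.3, 17.3, 19.4, 7.2, 6.2, 13.6, 18.3, 6.1, 7.6, 16.9.
Cumulative: 9.3, 13.3, 16.6, 33.9, 53.3, 60.5, 66.7, 80.3, 98.6, 104.7, 112.3, 129.2.
The total first reaches 54 DD on day 6.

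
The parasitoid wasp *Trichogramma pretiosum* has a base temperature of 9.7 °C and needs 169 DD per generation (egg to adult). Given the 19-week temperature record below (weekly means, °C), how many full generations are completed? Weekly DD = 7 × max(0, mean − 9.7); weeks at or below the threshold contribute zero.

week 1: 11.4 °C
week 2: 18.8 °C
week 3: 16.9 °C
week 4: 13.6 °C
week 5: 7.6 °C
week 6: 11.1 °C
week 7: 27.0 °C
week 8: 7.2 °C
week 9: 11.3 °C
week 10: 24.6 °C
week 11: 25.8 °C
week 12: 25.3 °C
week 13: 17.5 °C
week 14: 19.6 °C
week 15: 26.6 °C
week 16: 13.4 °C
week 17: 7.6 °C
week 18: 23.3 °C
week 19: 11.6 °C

Weekly DD (7 × max(0, T̄ − 9.7)): 11.9, 63.7, 50.4, 27.3, 0.0, 9.8, 121.1, 0.0, 11.2, 104.3, 112.7, 109.2, 54.6, 69.3, 118.3, 25.9, 0.0, 95.2, 13.3.
Season total = 998.2 DD.
Complete generations = ⌊998.2 / 169⌋ = 5.

5 generations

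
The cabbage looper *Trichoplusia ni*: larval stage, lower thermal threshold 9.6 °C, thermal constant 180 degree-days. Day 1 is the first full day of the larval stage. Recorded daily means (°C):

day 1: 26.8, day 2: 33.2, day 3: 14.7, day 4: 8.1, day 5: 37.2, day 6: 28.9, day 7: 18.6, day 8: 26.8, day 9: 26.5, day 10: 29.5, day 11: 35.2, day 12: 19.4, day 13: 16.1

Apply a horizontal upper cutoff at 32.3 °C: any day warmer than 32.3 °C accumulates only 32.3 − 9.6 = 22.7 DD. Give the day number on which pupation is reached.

Daily DD above 9.6 °C (capped at 22.7): 17.2, 22.7, 5.1, 0.0, 22.7, 19.3, 9.0, 17.2, 16.9, 19.9, 22.7, 9.8, 6.5.
Cumulative: 17.2, 39.9, 45.0, 45.0, 67.7, 87.0, 96.0, 113.2, 130.1, 150.0, 172.7, 182.5, 189.0.
The total first reaches 180 DD on day 12.

day 12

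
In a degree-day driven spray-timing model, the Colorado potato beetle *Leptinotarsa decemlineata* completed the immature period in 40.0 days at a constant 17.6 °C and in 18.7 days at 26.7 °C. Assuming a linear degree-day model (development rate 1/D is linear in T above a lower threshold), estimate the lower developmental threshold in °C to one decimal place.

Equal thermal constants: D₁(T₁ − T_b) = D₂(T₂ − T_b).
40.0·(17.6 − T_b) = 18.7·(26.7 − T_b)
T_b = (40.0·17.6 − 18.7·26.7) / (40.0 − 18.7) = 204.71 / 21.3 = 9.611 °C ≈ 9.6 °C.

9.6 °C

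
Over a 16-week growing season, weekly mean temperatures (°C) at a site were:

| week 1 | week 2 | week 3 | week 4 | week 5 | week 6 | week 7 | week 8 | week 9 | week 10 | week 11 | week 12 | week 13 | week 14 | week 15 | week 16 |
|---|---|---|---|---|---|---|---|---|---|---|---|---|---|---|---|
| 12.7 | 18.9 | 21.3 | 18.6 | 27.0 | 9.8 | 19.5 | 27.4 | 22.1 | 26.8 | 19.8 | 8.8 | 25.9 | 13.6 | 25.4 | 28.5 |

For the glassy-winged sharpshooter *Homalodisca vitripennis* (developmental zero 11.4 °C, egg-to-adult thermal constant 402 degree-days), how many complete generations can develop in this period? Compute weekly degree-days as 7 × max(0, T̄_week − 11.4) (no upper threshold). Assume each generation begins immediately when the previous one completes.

Weekly DD (7 × max(0, T̄ − 11.4)): 9.1, 52.5, 69.3, 50.4, 109.2, 0.0, 56.7, 112.0, 74.9, 107.8, 58.8, 0.0, 101.5, 15.4, 98.0, 119.7.
Season total = 1035.3 DD.
Complete generations = ⌊1035.3 / 402⌋ = 2.

2 generations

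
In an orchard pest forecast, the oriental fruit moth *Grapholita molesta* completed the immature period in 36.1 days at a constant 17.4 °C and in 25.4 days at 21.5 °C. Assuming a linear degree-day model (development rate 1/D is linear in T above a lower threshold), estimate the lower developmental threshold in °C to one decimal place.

Linear rate model ⇒ the product D·(T − T_b) is constant across temperatures.
36.1·(17.4 − T_b) = 25.4·(21.5 − T_b)
T_b = (36.1·17.4 − 25.4·21.5) / (36.1 − 25.4) = 82.04 / 10.7 = 7.667 °C ≈ 7.7 °C.

7.7 °C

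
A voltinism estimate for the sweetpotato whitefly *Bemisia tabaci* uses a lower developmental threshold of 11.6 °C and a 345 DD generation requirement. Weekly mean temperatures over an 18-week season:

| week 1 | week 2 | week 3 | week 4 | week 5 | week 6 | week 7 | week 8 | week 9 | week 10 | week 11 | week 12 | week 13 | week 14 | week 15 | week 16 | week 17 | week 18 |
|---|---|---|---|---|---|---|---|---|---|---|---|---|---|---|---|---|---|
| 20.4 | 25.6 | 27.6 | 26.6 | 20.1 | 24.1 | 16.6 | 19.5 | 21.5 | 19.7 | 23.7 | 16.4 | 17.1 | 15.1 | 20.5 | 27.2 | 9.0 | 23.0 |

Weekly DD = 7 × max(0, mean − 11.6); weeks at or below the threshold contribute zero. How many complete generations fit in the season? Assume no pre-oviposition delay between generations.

Weekly DD (7 × max(0, T̄ − 11.6)): 61.6, 98.0, 112.0, 105.0, 59.5, 87.5, 35.0, 55.3, 69.3, 56.7, 84.7, 33.6, 38.5, 24.5, 62.3, 109.2, 0.0, 79.8.
Season total = 1172.5 DD.
Complete generations = ⌊1172.5 / 345⌋ = 3.

3 generations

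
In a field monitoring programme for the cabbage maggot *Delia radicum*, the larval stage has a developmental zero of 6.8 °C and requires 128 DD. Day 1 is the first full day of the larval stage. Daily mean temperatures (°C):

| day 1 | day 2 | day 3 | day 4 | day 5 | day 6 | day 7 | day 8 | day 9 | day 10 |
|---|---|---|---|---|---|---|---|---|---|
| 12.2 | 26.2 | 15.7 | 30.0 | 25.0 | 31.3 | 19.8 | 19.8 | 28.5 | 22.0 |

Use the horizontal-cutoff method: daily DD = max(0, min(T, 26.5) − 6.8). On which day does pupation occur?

day 9

Daily DD above 6.8 °C (capped at 19.7): 5.4, 19.4, 8.9, 19.7, 18.2, 19.7, 13.0, 13.0, 19.7, 15.2.
Cumulative: 5.4, 24.8, 33.7, 53.4, 71.6, 91.3, 104.3, 117.3, 137.0, 152.2.
The total first reaches 128 DD on day 9.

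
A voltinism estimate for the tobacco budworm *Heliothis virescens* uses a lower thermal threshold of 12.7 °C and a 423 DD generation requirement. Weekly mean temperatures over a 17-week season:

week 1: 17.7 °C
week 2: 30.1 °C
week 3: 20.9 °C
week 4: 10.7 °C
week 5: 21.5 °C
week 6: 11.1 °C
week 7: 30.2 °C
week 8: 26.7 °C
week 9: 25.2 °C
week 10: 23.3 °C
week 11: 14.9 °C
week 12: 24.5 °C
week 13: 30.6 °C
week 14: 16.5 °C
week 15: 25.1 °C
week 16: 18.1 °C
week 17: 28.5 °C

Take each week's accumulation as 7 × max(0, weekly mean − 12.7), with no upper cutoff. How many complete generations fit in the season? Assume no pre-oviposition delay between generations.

Weekly DD (7 × max(0, T̄ − 12.7)): 35.0, 121.8, 57.4, 0.0, 61.6, 0.0, 122.5, 98.0, 87.5, 74.2, 15.4, 82.6, 125.3, 26.6, 86.8, 37.8, 110.6.
Season total = 1143.1 DD.
Complete generations = ⌊1143.1 / 423⌋ = 2.

2 generations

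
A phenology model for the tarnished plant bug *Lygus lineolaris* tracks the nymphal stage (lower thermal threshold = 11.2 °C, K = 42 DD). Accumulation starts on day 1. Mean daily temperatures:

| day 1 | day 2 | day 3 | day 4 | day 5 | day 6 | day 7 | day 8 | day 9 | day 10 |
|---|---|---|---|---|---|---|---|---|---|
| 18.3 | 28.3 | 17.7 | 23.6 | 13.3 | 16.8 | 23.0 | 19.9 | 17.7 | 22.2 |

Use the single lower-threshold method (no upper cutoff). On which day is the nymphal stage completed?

Daily DD above 11.2 °C: 7.1, 17.1, 6.5, 12.4, 2.1, 5.6, 11.8, 8.7, 6.5, 11.0.
Cumulative: 7.1, 24.2, 30.7, 43.1, 45.2, 50.8, 62.6, 71.3, 77.8, 88.8.
The total first reaches 42 DD on day 4.

day 4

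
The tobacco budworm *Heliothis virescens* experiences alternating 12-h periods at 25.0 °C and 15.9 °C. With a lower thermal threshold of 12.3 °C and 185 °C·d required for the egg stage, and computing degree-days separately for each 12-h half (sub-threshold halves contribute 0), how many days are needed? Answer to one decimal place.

Day half: max(0, 25.0 − 12.3) × 0.5 = 12.7 × 0.5 = 6.35 DD.
Night half: max(0, 15.9 − 12.3) × 0.5 = 3.6 × 0.5 = 1.80 DD.
Per 24 h: 8.15 DD/day.
Duration = 185 / 8.15 = 22.699 ≈ 22.7 days.

22.7 days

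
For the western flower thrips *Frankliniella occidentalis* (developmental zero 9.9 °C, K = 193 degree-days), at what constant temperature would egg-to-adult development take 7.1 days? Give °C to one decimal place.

Required daily accumulation = 193 / 7.1 = 27.183 DD/day.
T = T_base + 27.183 = 9.9 + 27.183 = 37.083 ≈ 37.1 °C.

37.1 °C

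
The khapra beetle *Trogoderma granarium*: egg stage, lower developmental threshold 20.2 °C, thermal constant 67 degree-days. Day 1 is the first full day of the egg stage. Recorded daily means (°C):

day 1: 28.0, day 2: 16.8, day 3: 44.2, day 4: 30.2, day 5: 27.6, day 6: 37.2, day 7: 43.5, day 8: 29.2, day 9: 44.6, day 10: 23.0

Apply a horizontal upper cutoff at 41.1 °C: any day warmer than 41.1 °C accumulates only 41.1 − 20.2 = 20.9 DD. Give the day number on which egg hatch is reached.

Daily DD above 20.2 °C (capped at 20.9): 7.8, 0.0, 20.9, 10.0, 7.4, 17.0, 20.9, 9.0, 20.9, 2.8.
Cumulative: 7.8, 7.8, 28.7, 38.7, 46.1, 63.1, 84.0, 93.0, 113.9, 116.7.
The total first reaches 67 DD on day 7.

day 7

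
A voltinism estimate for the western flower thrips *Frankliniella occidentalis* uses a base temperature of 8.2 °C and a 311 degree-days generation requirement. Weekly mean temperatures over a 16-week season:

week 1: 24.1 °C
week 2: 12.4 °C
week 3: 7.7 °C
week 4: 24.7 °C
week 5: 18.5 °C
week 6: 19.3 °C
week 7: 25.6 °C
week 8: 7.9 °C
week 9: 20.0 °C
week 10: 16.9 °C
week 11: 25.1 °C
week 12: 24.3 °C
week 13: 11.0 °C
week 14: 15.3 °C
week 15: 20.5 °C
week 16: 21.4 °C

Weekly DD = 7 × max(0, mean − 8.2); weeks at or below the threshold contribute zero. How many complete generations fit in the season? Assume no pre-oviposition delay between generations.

3 generations

Weekly DD (7 × max(0, T̄ − 8.2)): 111.3, 29.4, 0.0, 115.5, 72.1, 77.7, 121.8, 0.0, 82.6, 60.9, 118.3, 112.7, 19.6, 49.7, 86.1, 92.4.
Season total = 1150.1 DD.
Complete generations = ⌊1150.1 / 311⌋ = 3.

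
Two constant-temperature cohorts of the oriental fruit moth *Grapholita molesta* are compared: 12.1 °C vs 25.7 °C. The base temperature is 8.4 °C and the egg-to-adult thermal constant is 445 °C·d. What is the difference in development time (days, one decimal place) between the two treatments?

94.5 days

At 12.1 °C: 445 / (12.1 − 8.4) = 445 / 3.7 = 120.270 d.
At 25.7 °C: 445 / (25.7 − 8.4) = 445 / 17.3 = 25.723 d.
Difference = |120.270 − 25.723| = 94.548 ≈ 94.5 days.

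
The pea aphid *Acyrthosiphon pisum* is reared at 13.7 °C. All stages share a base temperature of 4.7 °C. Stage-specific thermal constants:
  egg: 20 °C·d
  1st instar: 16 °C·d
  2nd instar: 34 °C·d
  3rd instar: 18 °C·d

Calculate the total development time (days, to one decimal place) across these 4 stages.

9.8 days

Daily accumulation at 13.7 °C = 13.7 − 4.7 = 9.0 DD/day.
Total K = 20 + 16 + 34 + 18 = 88 DD.
Total duration = 88 / 9.0 = 9.778 ≈ 9.8 days.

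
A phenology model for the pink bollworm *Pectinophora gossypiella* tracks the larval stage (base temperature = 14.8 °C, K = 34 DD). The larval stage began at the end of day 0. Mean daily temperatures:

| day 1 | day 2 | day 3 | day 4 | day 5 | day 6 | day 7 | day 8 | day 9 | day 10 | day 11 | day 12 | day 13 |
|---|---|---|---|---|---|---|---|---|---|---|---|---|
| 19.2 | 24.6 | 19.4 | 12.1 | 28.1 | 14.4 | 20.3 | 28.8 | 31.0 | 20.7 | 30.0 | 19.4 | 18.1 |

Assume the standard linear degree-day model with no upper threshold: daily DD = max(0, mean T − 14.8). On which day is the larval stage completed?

Daily DD above 14.8 °C: 4.4, 9.8, 4.6, 0.0, 13.3, 0.0, 5.5, 14.0, 16.2, 5.9, 15.2, 4.6, 3.3.
Cumulative: 4.4, 14.2, 18.8, 18.8, 32.1, 32.1, 37.6, 51.6, 67.8, 73.7, 88.9, 93.5, 96.8.
The total first reaches 34 DD on day 7.

day 7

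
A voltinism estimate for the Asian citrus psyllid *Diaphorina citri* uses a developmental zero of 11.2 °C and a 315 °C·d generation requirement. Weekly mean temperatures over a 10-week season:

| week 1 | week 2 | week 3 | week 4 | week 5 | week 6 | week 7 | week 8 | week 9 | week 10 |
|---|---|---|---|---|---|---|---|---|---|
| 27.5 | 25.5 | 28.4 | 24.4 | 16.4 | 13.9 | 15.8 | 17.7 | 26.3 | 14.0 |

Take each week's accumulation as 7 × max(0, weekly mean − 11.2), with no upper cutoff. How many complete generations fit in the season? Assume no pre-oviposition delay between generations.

Weekly DD (7 × max(0, T̄ − 11.2)): 114.1, 100.1, 120.4, 92.4, 36.4, 18.9, 32.2, 45.5, 105.7, 19.6.
Season total = 685.3 DD.
Complete generations = ⌊685.3 / 315⌋ = 2.

2 generations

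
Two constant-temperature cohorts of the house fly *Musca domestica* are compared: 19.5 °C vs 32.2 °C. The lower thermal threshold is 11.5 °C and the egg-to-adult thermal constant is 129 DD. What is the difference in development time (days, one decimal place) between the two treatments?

9.9 days

At 19.5 °C: 129 / (19.5 − 11.5) = 129 / 8.0 = 16.125 d.
At 32.2 °C: 129 / (32.2 − 11.5) = 129 / 20.7 = 6.232 d.
Difference = |16.125 − 6.232| = 9.893 ≈ 9.9 days.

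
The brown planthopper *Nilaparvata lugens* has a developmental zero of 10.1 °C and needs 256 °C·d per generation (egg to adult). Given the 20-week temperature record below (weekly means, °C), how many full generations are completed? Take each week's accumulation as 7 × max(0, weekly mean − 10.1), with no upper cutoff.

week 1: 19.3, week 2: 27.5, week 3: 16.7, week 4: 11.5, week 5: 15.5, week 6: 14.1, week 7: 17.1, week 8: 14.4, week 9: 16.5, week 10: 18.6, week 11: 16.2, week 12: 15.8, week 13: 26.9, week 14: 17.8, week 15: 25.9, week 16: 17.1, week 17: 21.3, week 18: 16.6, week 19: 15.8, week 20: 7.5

4 generations

Weekly DD (7 × max(0, T̄ − 10.1)): 64.4, 121.8, 46.2, 9.8, 37.8, 28.0, 49.0, 30.1, 44.8, 59.5, 42.7, 39.9, 117.6, 53.9, 110.6, 49.0, 78.4, 45.5, 39.9, 0.0.
Season total = 1068.9 DD.
Complete generations = ⌊1068.9 / 256⌋ = 4.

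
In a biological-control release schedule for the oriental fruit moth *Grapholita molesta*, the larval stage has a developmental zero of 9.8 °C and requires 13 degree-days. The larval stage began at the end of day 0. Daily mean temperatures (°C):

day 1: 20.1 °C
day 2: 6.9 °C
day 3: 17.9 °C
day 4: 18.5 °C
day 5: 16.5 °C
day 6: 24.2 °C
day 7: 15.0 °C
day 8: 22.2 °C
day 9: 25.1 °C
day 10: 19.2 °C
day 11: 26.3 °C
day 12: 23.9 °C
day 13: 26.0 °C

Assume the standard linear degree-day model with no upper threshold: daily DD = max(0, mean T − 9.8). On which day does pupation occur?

day 3

Daily DD above 9.8 °C: 10.3, 0.0, 8.1, 8.7, 6.7, 14.4, 5.2, 12.4, 15.3, 9.4, 16.5, 14.1, 16.2.
Cumulative: 10.3, 10.3, 18.4, 27.1, 33.8, 48.2, 53.4, 65.8, 81.1, 90.5, 107.0, 121.1, 137.3.
The total first reaches 13 DD on day 3.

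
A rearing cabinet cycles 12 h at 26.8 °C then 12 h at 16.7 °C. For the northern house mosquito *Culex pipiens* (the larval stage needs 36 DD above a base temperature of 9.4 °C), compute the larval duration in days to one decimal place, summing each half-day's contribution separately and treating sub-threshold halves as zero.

Day half: max(0, 26.8 − 9.4) × 0.5 = 17.4 × 0.5 = 8.70 DD.
Night half: max(0, 16.7 − 9.4) × 0.5 = 7.3 × 0.5 = 3.65 DD.
Per 24 h: 12.35 DD/day.
Duration = 36 / 12.35 = 2.915 ≈ 2.9 days.

2.9 days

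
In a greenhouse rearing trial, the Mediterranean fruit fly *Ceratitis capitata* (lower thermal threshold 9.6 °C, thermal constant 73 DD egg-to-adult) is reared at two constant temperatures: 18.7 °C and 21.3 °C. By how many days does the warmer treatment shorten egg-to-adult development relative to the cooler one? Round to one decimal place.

1.8 days

At 18.7 °C: 73 / (18.7 − 9.6) = 73 / 9.1 = 8.022 d.
At 21.3 °C: 73 / (21.3 − 9.6) = 73 / 11.7 = 6.239 d.
Difference = |8.022 − 6.239| = 1.783 ≈ 1.8 days.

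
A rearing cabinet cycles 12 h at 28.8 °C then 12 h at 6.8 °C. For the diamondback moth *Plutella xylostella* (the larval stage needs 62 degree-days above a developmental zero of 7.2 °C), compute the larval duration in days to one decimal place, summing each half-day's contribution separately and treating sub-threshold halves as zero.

5.7 days

Day half: max(0, 28.8 − 7.2) × 0.5 = 21.6 × 0.5 = 10.80 DD.
Night half: max(0, 6.8 − 7.2) × 0.5 = 0.0 × 0.5 = 0.00 DD.
Per 24 h: 10.80 DD/day.
Duration = 62 / 10.80 = 5.741 ≈ 5.7 days.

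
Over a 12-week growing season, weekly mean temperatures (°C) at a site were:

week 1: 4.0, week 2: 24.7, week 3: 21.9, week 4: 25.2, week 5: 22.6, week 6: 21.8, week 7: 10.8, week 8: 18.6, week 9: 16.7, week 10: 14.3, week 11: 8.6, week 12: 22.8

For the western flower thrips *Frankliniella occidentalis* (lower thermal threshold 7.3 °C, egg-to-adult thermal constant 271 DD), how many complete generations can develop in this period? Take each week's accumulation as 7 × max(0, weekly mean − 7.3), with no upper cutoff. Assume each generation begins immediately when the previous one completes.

3 generations

Weekly DD (7 × max(0, T̄ − 7.3)): 0.0, 121.8, 102.2, 125.3, 107.1, 101.5, 24.5, 79.1, 65.8, 49.0, 9.1, 108.5.
Season total = 893.9 DD.
Complete generations = ⌊893.9 / 271⌋ = 3.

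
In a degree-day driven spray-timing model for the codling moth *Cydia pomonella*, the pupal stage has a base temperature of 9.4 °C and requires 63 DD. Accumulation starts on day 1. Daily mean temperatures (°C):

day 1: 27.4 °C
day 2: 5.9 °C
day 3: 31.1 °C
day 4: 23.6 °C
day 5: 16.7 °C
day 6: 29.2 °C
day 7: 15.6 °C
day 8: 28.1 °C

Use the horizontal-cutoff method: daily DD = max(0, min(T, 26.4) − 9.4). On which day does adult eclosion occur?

day 6

Daily DD above 9.4 °C (capped at 17.0): 17.0, 0.0, 17.0, 14.2, 7.3, 17.0, 6.2, 17.0.
Cumulative: 17.0, 17.0, 34.0, 48.2, 55.5, 72.5, 78.7, 95.7.
The total first reaches 63 DD on day 6.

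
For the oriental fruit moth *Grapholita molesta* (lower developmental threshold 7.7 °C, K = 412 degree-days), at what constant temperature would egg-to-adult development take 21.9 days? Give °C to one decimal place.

26.5 °C

Required daily accumulation = 412 / 21.9 = 18.813 DD/day.
T = T_base + 18.813 = 7.7 + 18.813 = 26.513 ≈ 26.5 °C.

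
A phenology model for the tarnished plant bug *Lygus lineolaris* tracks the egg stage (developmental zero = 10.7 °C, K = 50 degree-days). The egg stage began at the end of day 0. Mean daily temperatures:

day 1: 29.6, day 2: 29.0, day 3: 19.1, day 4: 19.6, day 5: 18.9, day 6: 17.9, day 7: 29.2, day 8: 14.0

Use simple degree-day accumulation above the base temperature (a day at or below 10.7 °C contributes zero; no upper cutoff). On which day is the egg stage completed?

Daily DD above 10.7 °C: 18.9, 18.3, 8.4, 8.9, 8.2, 7.2, 18.5, 3.3.
Cumulative: 18.9, 37.2, 45.6, 54.5, 62.7, 69.9, 88.4, 91.7.
The total first reaches 50 DD on day 4.

day 4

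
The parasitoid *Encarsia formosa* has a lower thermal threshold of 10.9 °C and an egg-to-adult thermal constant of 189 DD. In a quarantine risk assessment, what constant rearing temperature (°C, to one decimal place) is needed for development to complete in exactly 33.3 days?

16.6 °C

Required daily accumulation = 189 / 33.3 = 5.676 DD/day.
T = T_base + 5.676 = 10.9 + 5.676 = 16.576 ≈ 16.6 °C.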